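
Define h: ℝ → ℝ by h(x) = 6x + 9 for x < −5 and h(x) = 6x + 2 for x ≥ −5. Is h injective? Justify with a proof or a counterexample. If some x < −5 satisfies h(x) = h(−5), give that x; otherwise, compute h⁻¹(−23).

-37/6

Both pieces are strictly increasing (slopes 6 and 6), so each is injective on its own interval.
The left piece maps (−∞, −5) onto (−∞, −21); the right piece maps [−5, ∞) onto [−28, ∞).
These images overlap. In particular h(−5) = −28 (right piece), and solving 6x + 9 = −28 on the left piece gives x = −37/6 < −5.
So h(−37/6) = h(−5) with −37/6 ≠ −5, and h is not injective. This x = −37/6 is the requested value below −5.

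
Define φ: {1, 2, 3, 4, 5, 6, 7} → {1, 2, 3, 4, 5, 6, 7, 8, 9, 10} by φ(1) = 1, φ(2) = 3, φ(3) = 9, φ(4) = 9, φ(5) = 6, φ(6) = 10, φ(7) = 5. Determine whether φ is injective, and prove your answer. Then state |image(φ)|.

φ(3) = 9 = φ(4) with 3 ≠ 4, so φ is not injective.
The image of φ is {1, 3, 5, 6, 9, 10}, which has 6 elements.

6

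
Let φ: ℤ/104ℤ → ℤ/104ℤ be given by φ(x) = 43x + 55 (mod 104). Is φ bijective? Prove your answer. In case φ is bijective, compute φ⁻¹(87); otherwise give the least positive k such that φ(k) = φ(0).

8

If φ(a) = φ(b), then 43a ≡ 43b (mod 104). Because gcd(43, 104) = 1, we may cancel 43 to get a ≡ b (mod 104).
We now compute 43⁻¹ mod 104 explicitly. Euclid's algorithm: 104 = 2·43 + 18, 43 = 2·18 + 7, 18 = 2·7 + 4, 7 = 1·4 + 3, 4 = 1·3 + 1; back-substituting gives 1 = 75·43 − 31·104, so 43⁻¹ ≡ 75 (mod 104).
Then y ↦ 75(y − 55) is a two-sided inverse to φ, so every y ∈ ℤ/104ℤ has a preimage.
Thus φ is bijective.
Since φ is bijective, we find φ⁻¹(87): we need 43x ≡ 87 − 55 ≡ 32 (mod 104). Using 43⁻¹ = 75: x ≡ 75·32 = 2400 = 23·104 + 8, so x = 8.
Check: φ(8) = 43·8 + 55 = 399 = 3·104 + 87 ≡ 87 (mod 104).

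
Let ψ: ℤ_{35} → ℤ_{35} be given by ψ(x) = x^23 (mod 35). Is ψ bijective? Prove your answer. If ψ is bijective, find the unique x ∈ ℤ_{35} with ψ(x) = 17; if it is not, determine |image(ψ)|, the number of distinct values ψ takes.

Computing x^23 mod 35 for each x (by repeated squaring, reducing mod 35 at every step), the values ψ(0), ψ(1), …, ψ(34) are: 0, 1, 18, 12, 9, 10, 6, 28, 22, 4, 5, 16, 3, 27, 14, 15, 11, 33, 2, 24, 20, 21, 8, 32, 19, 30, 31, 13, 7, 29, 25, 26, 23, 17, 34.
Every element of ℤ_{35} appears exactly once in this list, so ψ is a bijection, and in particular bijective.
Since ψ is bijective, we read off the preimage of 17 from the same table: ψ(33) = 17, so ψ⁻¹(17) = 33.

33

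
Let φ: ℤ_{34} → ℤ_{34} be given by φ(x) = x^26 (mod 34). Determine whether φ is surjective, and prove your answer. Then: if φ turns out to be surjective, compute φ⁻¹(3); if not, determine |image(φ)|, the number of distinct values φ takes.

φ(16): Repeated squaring mod 34: 16^1 ≡ 16, 16^2 ≡ 16² = 256 ≡ 18, 16^4 ≡ 18² = 324 ≡ 18, 16^8 ≡ 18² = 324 ≡ 18, 16^16 ≡ 18² = 324 ≡ 18. Since 26 = 16 + 8 + 2, 16^26 ≡ 18·18·18: 18·18 = 324 ≡ 18, then 18·18 = 324 ≡ 18. So 16^26 ≡ 18 (mod 34).
φ(18): Repeated squaring mod 34: 18^1 ≡ 18, 18^2 ≡ 18² = 324 ≡ 18, 18^4 ≡ 18² = 324 ≡ 18, 18^8 ≡ 18² = 324 ≡ 18, 18^16 ≡ 18² = 324 ≡ 18. Since 26 = 16 + 8 + 2, 18^26 ≡ 18·18·18: 18·18 = 324 ≡ 18, then 18·18 = 324 ≡ 18. So 18^26 ≡ 18 (mod 34).
So φ(16) = φ(18) = 18 while 16 ≠ 18, hence φ is not injective.
A non-injective map from the 34-element set ℤ_{34} to itself takes at most 33 distinct values, so it cannot be surjective. Thus φ is not surjective.
Since φ is not surjective, we determine |image(φ)|. Computing x^26 mod 34 for each x (by repeated squaring, reducing mod 34 at every step), the values φ(0), φ(1), …, φ(33) are: 0, 1, 4, 25, 16, 9, 32, 19, 30, 13, 2, 15, 26, 33, 8, 21, 18, 17, 18, 21, 8, 33, 26, 15, 2, 13, 30, 19, 32, 9, 16, 25, 4, 1.
The distinct values are {0, 1, 2, 4, 8, 9, 13, 15, 16, 17, 18, 19, 21, 25, 26, 30, 32, 33}; there are 18 of them.

18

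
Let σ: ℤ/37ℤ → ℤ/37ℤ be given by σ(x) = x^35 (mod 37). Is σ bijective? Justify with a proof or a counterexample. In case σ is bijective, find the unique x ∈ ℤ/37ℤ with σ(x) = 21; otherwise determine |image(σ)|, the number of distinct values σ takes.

30

Since 37 is prime, the nonzero elements of ℤ/37ℤ form a cyclic group of order 36.
As gcd(35, 36) = 1, raising to the 35th power is a bijection on this group: if u^35 ≡ v^35 then (uv^{−1})^35 = 1, and the only element of order dividing gcd(35, 36) = 1 is 1, so u = v.
With σ(0) = 0 this makes σ injective on all of ℤ/37ℤ, hence bijective (finite equal-size domain and codomain). In particular σ is bijective.
Since σ is bijective, we find the preimage of 21. The inverse of x ↦ x^35 on (ℤ/37ℤ)^× is x ↦ x^35, because 35·35 = 1225 = 34·36 + 1 ≡ 1 (mod 36) and x^{36} = 1 for x ≠ 0 (Fermat). So σ⁻¹(21) = 21^35 mod 37.
Repeated squaring mod 37: 21^1 ≡ 21, 21^2 ≡ 21² = 441 ≡ 34, 21^4 ≡ 34² = 1156 ≡ 9, 21^8 ≡ 9² = 81 ≡ 7, 21^16 ≡ 7² = 49 ≡ 12, 21^32 ≡ 12² = 144 ≡ 33. Since 35 = 32 + 2 + 1, 21^35 ≡ 33·34·21: 33·34 = 1122 ≡ 12, then 12·21 = 252 ≡ 30. So 21^35 ≡ 30 (mod 37).
Hence σ⁻¹(21) = 30.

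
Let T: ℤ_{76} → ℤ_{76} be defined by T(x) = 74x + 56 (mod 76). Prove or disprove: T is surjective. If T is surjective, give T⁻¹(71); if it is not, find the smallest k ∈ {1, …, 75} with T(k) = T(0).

38

Since gcd(74, 76) = 2, we have 74x ≡ 0 (mod 2) for all x, so T(x) ≡ 0 (mod 2).
But 1 ≢ 0 (mod 2), so 1 ∈ ℤ_{76} has no preimage. Thus T is not surjective.
Since T is not surjective, we find the least positive k with T(k) = T(0): this means 74k ≡ 0 (mod 76), i.e. 76 ∣ 74k. Since gcd(74, 76) = 2, dividing through by 2 this holds exactly when 38 ∣ 37k, and as gcd(37, 38) = 1, exactly when 38 ∣ k.
The smallest positive such k is 38.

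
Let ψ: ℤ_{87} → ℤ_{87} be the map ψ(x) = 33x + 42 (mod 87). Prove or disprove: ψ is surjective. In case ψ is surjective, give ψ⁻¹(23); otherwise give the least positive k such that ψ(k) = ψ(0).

29

Since gcd(33, 87) = 3, we have 33x ≡ 0 (mod 3) for all x, so ψ(x) ≡ 0 (mod 3).
But 1 ≢ 0 (mod 3), so 1 ∈ ℤ_{87} has no preimage. Hence ψ is not surjective.
Since ψ is not surjective, we find the least positive k with ψ(k) = ψ(0): this means 33k ≡ 0 (mod 87), i.e. 87 ∣ 33k. Since gcd(33, 87) = 3, dividing through by 3 this holds exactly when 29 ∣ 11k, and as gcd(11, 29) = 1, exactly when 29 ∣ k.
The smallest positive such k is 29.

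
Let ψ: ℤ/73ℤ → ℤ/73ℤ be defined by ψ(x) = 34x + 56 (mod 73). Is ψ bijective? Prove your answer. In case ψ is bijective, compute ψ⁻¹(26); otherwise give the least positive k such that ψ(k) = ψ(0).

If ψ(a) = ψ(b), then 34a ≡ 34b (mod 73). Because gcd(34, 73) = 1, we may cancel 34 to get a ≡ b (mod 73).
We now compute 34⁻¹ mod 73 explicitly. Euclid's algorithm: 73 = 2·34 + 5, 34 = 6·5 + 4, 5 = 1·4 + 1; back-substituting gives 1 = 58·34 − 27·73, so 34⁻¹ ≡ 58 (mod 73).
Then y ↦ 58(y − 56) is a two-sided inverse to ψ, so every y ∈ ℤ/73ℤ has a preimage.
Thus ψ is bijective.
Since ψ is bijective, we compute ψ⁻¹(26): solve 34x + 56 ≡ 26 (mod 73), i.e. 34x ≡ 43 (mod 73).
Multiplying by 34⁻¹ = 58 gives x ≡ 58·43 = 2494 = 34·73 + 12 ≡ 12 (mod 73).
Check: ψ(12) = 34·12 + 56 = 464 = 6·73 + 26 ≡ 26 (mod 73).

12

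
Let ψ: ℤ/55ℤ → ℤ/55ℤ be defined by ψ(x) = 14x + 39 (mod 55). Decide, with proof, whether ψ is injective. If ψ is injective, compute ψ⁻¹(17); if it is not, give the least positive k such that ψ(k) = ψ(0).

Recall: ψ is injective when ψ(a) = ψ(b) forces a = b.
If ψ(a) = ψ(b), then 14a ≡ 14b (mod 55). Because gcd(14, 55) = 1, we may cancel 14 to get a ≡ b (mod 55).
So ψ is injective.
We now compute 14⁻¹ mod 55 explicitly. Euclid's algorithm: 55 = 3·14 + 13, 14 = 1·13 + 1; back-substituting gives 1 = 4·14 − 1·55, so 14⁻¹ ≡ 4 (mod 55).
Since ψ is injective, we compute ψ⁻¹(17): solve 14x + 39 ≡ 17 (mod 55), i.e. 14x ≡ 33 (mod 55).
Multiplying by 14⁻¹ = 4 gives x ≡ 4·33 = 132 = 2·55 + 22 ≡ 22 (mod 55).
Check: ψ(22) = 14·22 + 39 = 347 = 6·55 + 17 ≡ 17 (mod 55).

22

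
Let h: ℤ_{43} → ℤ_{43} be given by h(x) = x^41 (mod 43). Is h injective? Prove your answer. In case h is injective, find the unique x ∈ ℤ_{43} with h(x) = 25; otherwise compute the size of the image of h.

31

Since 43 is prime, the nonzero elements of ℤ_{43} form a cyclic group of order 42.
As gcd(41, 42) = 1, raising to the 41st power is a bijection on this group: if s^41 ≡ t^41 then (st^{−1})^41 = 1, and the only element of order dividing gcd(41, 42) = 1 is 1, so s = t.
With h(0) = 0 this makes h injective on all of ℤ_{43}, hence bijective (finite equal-size domain and codomain). In particular h is injective.
Since h is injective, we find the preimage of 25. The inverse of x ↦ x^41 on (ℤ_{43})^× is x ↦ x^41, because 41·41 = 1681 = 40·42 + 1 ≡ 1 (mod 42) and x^{42} = 1 for x ≠ 0 (Fermat). So h⁻¹(25) = 25^41 mod 43.
Repeated squaring mod 43: 25^1 ≡ 25, 25^2 ≡ 25² = 625 ≡ 23, 25^4 ≡ 23² = 529 ≡ 13, 25^8 ≡ 13² = 169 ≡ 40, 25^16 ≡ 40² = 1600 ≡ 9, 25^32 ≡ 9² = 81 ≡ 38. Since 41 = 32 + 8 + 1, 25^41 ≡ 38·40·25: 38·40 = 1520 ≡ 15, then 15·25 = 375 ≡ 31. So 25^41 ≡ 31 (mod 43).
Hence h⁻¹(25) = 31.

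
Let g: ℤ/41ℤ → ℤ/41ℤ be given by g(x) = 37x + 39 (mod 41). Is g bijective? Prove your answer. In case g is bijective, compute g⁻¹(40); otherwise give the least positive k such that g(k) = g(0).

By definition, g is injective if g(a) = g(b) implies a = b.
Suppose g(a) = g(b) in ℤ/41ℤ. Then 37a + 39 ≡ 37b + 39 (mod 41), thus 37(a − b) ≡ 0 (mod 41).
Since gcd(37, 41) = 1, 37 is invertible modulo 41, hence a − b ≡ 0 (mod 41), i.e. a = b.
We now compute 37⁻¹ mod 41 explicitly. Euclid's algorithm: 41 = 1·37 + 4, 37 = 9·4 + 1; back-substituting gives 1 = 10·37 − 9·41, so 37⁻¹ ≡ 10 (mod 41).
Then y ↦ 10(y − 39) is a two-sided inverse to g, so every y ∈ ℤ/41ℤ has a preimage.
Thus g is bijective.
Since g is bijective, we find g⁻¹(40): we need 37x ≡ 40 − 39 ≡ 1 (mod 41). Using 37⁻¹ = 10: x ≡ 10·1 = 10, so x = 10.
Check: g(10) = 37·10 + 39 = 409 = 9·41 + 40 ≡ 40 (mod 41).

10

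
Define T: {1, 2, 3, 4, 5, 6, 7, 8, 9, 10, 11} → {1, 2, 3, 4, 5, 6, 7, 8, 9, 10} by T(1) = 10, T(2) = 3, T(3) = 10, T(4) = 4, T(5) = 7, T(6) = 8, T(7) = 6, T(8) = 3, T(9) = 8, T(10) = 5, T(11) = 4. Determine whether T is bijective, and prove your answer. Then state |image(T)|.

7

T(1) = 10 = T(3) with 1 ≠ 3, so T is not injective, hence not bijective.
The image of T is {3, 4, 5, 6, 7, 8, 10}, which has 7 elements.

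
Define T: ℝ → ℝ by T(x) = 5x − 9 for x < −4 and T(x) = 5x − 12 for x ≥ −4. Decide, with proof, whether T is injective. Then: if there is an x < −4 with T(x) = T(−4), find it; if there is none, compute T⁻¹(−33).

-23/5

Both pieces are strictly increasing (slopes 5 and 5), so each is injective on its own interval.
The left piece maps (−∞, −4) onto (−∞, −29); the right piece maps [−4, ∞) onto [−32, ∞).
These images overlap. In particular T(−4) = −32 (right piece), and solving 5x − 9 = −32 on the left piece gives x = −23/5 < −4.
So T(−23/5) = T(−4) with −23/5 ≠ −4, and T is not injective. This x = −23/5 is the requested value below −4.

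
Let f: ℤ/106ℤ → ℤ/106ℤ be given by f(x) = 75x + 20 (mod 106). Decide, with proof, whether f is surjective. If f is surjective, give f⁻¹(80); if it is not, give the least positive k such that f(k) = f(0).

22

Since gcd(75, 106) = 1, 75 is invertible modulo 106. Euclid's algorithm: 106 = 1·75 + 31, 75 = 2·31 + 13, 31 = 2·13 + 5, 13 = 2·5 + 3, 5 = 1·3 + 2, 3 = 1·2 + 1; back-substituting gives 1 = 41·75 − 29·106, so 75⁻¹ ≡ 41 (mod 106).
For any y ∈ ℤ/106ℤ, x = 41(y − 20) mod 106 satisfies f(x) = 75·41(y − 20) + 20 ≡ y (since 75·41 ≡ 1 mod 106). So every y has a preimage.
Thus f is surjective.
Since f is surjective, we find f⁻¹(80): we need 75x ≡ 80 − 20 ≡ 60 (mod 106). Using 75⁻¹ = 41: x ≡ 41·60 = 2460 = 23·106 + 22, so x = 22.
Check: f(22) = 75·22 + 20 = 1670 = 15·106 + 80 ≡ 80 (mod 106).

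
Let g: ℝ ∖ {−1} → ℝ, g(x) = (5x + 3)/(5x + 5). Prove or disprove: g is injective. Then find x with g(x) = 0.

Suppose g(u) = g(v). Cross-multiplying: (5u + 3)(5v + 5) = (5v + 3)(5u + 5).
Expanding both sides and cancelling the symmetric terms leaves 10·(u − v) = 0. Since 10 ≠ 0, u = v. Hence g is injective.
Solving g(x) = 0: cross-multiplying gives 5x + 3 = 0(5x + 5), which rearranges to 5x = −3, so x = −3/5.

-3/5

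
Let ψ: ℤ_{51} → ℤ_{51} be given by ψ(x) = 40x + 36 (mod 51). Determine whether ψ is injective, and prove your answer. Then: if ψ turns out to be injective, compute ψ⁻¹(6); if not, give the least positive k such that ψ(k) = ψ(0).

12

By definition, ψ is injective when ψ(s) = ψ(t) forces s = t.
If ψ(s) = ψ(t), then 40s ≡ 40t (mod 51). Because gcd(40, 51) = 1, we may cancel 40 to get s ≡ t (mod 51).
Therefore ψ is injective.
We now compute 40⁻¹ mod 51 explicitly. Euclid's algorithm: 51 = 1·40 + 11, 40 = 3·11 + 7, 11 = 1·7 + 4, 7 = 1·4 + 3, 4 = 1·3 + 1; back-substituting gives 1 = 37·40 − 29·51, so 40⁻¹ ≡ 37 (mod 51).
Since ψ is injective, we find ψ⁻¹(6): we need 40x ≡ 6 − 36 ≡ 21 (mod 51). Using 40⁻¹ = 37: x ≡ 37·21 = 777 = 15·51 + 12, so x = 12.
Check: ψ(12) = 40·12 + 36 = 516 = 10·51 + 6 ≡ 6 (mod 51).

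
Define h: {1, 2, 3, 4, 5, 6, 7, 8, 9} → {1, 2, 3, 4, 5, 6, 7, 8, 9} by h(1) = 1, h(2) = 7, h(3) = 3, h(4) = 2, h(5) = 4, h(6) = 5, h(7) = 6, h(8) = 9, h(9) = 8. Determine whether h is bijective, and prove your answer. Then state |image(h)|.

The values 1, 7, 3, 2, 4, 5, 6, 9, 8 are a permutation of {1, 2, 3, 4, 5, 6, 7, 8, 9}: each element appears exactly once.
So h is injective and surjective, hence bijective.
The image of h is {1, 2, 3, 4, 5, 6, 7, 8, 9}, which has 9 elements.

9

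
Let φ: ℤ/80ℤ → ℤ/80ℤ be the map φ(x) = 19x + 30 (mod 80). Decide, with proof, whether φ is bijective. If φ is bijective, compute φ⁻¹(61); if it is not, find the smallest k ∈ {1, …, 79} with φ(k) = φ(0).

69

Suppose φ(x_1) = φ(x_2) in ℤ/80ℤ. Then 19x_1 + 30 ≡ 19x_2 + 30 (mod 80), so 19(x_1 − x_2) ≡ 0 (mod 80).
Since gcd(19, 80) = 1, 19 is invertible modulo 80, hence x_1 − x_2 ≡ 0 (mod 80), i.e. x_1 = x_2.
We now compute 19⁻¹ mod 80 explicitly. Euclid's algorithm: 80 = 4·19 + 4, 19 = 4·4 + 3, 4 = 1·3 + 1; back-substituting gives 1 = 59·19 − 14·80, so 19⁻¹ ≡ 59 (mod 80).
Then y ↦ 59(y − 30) is a two-sided inverse to φ, so every y ∈ ℤ/80ℤ has a preimage.
Thus φ is bijective.
Since φ is bijective, we find φ⁻¹(61): we need 19x ≡ 61 − 30 ≡ 31 (mod 80). Using 19⁻¹ = 59: x ≡ 59·31 = 1829 = 22·80 + 69, so x = 69.
Check: φ(69) = 19·69 + 30 = 1341 = 16·80 + 61 ≡ 61 (mod 80).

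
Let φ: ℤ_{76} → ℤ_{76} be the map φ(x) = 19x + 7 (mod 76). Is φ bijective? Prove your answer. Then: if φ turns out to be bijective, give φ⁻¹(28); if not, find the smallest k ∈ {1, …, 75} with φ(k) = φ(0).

4

By definition, injectivity means: for all s, t in the domain, φ(s) = φ(t) implies s = t.
We have gcd(19, 76) = 19 > 1. Taking s = 0 and t = 4: φ(0) = 7 and φ(4) = 19·4 + 7 = 83 ≡ 7 (mod 76).
So φ(0) = φ(4) while 0 ≠ 4, therefore φ is not injective, hence not bijective.
Since φ is not bijective, we find the least positive k with φ(k) = φ(0): this means 19k ≡ 0 (mod 76), i.e. 76 ∣ 19k. Since gcd(19, 76) = 19, dividing through by 19 this holds exactly when 4 ∣ k.
The smallest positive such k is 4.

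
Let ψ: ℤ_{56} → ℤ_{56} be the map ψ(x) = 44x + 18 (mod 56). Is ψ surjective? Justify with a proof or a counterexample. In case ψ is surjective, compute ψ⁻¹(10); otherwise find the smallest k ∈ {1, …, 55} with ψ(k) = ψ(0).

Since gcd(44, 56) = 4, we have 44x ≡ 0 (mod 4) for all x, so ψ(x) ≡ 2 (mod 4).
But 0 ≢ 2 (mod 4), so 0 ∈ ℤ_{56} has no preimage. Hence ψ is not surjective.
Since ψ is not surjective, we find the least positive k with ψ(k) = ψ(0): this means 44k ≡ 0 (mod 56), i.e. 56 ∣ 44k. Since gcd(44, 56) = 4, dividing through by 4 this holds exactly when 14 ∣ 11k, and as gcd(11, 14) = 1, exactly when 14 ∣ k.
The smallest positive such k is 14.

14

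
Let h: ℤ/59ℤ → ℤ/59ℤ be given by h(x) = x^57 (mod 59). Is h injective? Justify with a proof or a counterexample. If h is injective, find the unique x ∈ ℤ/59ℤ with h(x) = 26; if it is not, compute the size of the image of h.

Since 59 is prime, the nonzero elements of ℤ/59ℤ form a cyclic group of order 58.
As gcd(57, 58) = 1, raising to the 57th power is a bijection on this group: if u^57 ≡ v^57 then (uv^{−1})^57 = 1, and the only element of order dividing gcd(57, 58) = 1 is 1, so u = v.
With h(0) = 0 this makes h injective on all of ℤ/59ℤ, hence bijective (finite equal-size domain and codomain). In particular h is injective.
Since h is injective, we find the preimage of 26. The inverse of x ↦ x^57 on (ℤ/59ℤ)^× is x ↦ x^57, because 57·57 = 3249 = 56·58 + 1 ≡ 1 (mod 58) and x^{58} = 1 for x ≠ 0 (Fermat). So h⁻¹(26) = 26^57 mod 59.
Repeated squaring mod 59: 26^1 ≡ 26, 26^2 ≡ 26² = 676 ≡ 27, 26^4 ≡ 27² = 729 ≡ 21, 26^8 ≡ 21² = 441 ≡ 28, 26^16 ≡ 28² = 784 ≡ 17, 26^32 ≡ 17² = 289 ≡ 53. Since 57 = 32 + 16 + 8 + 1, 26^57 ≡ 53·17·28·26: 53·17 = 901 ≡ 16, then 16·28 = 448 ≡ 35, then 35·26 = 910 ≡ 25. So 26^57 ≡ 25 (mod 59).
Hence h⁻¹(26) = 25.

25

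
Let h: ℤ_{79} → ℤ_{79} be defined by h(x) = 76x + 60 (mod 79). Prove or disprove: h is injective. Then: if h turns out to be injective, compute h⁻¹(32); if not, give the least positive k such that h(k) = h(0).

By definition, h is injective when h(a) = h(b) forces a = b.
If h(a) = h(b), then 76a ≡ 76b (mod 79). Because gcd(76, 79) = 1, we may cancel 76 to get a ≡ b (mod 79).
So h is injective.
We now compute 76⁻¹ mod 79 explicitly. Euclid's algorithm: 79 = 1·76 + 3, 76 = 25·3 + 1; back-substituting gives 1 = 26·76 − 25·79, so 76⁻¹ ≡ 26 (mod 79).
Since h is injective, we compute h⁻¹(32): solve 76x + 60 ≡ 32 (mod 79), i.e. 76x ≡ 51 (mod 79).
Multiplying by 76⁻¹ = 26 gives x ≡ 26·51 = 1326 = 16·79 + 62 ≡ 62 (mod 79).
Check: h(62) = 76·62 + 60 = 4772 = 60·79 + 32 ≡ 32 (mod 79).

62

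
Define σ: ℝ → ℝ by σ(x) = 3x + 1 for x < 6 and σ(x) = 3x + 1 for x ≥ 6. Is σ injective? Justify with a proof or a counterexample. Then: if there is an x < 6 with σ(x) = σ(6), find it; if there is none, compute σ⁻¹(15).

Both pieces are strictly increasing (slopes 3 and 3), so each is injective on its own interval.
The left piece maps (−∞, 6) onto (−∞, 19); the right piece maps [6, ∞) onto [19, ∞).
These images are disjoint, so no value is attained by both pieces. Therefore σ is injective.
Because the two images are disjoint, no x < 6 has σ(x) = σ(6), so we compute σ⁻¹(15): 15 lies in (−∞, 19), so solve 3x + 1 = 15: x = (15 − 1)/3 = 14/3.

14/3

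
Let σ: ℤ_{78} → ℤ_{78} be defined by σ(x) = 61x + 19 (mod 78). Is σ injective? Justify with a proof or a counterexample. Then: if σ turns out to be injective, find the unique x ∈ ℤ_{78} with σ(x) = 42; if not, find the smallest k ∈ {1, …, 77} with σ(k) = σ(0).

Recall that injectivity means: for all a, b in the domain, σ(a) = σ(b) implies a = b.
If σ(a) = σ(b), then 61a ≡ 61b (mod 78). Because gcd(61, 78) = 1, we may cancel 61 to get a ≡ b (mod 78).
Therefore σ is injective.
We now compute 61⁻¹ mod 78 explicitly. Euclid's algorithm: 78 = 1·61 + 17, 61 = 3·17 + 10, 17 = 1·10 + 7, 10 = 1·7 + 3, 7 = 2·3 + 1; back-substituting gives 1 = 55·61 − 43·78, so 61⁻¹ ≡ 55 (mod 78).
Since σ is injective, we find σ⁻¹(42): we need 61x ≡ 42 − 19 ≡ 23 (mod 78). Using 61⁻¹ = 55: x ≡ 55·23 = 1265 = 16·78 + 17, so x = 17.
Check: σ(17) = 61·17 + 19 = 1056 = 13·78 + 42 ≡ 42 (mod 78).

17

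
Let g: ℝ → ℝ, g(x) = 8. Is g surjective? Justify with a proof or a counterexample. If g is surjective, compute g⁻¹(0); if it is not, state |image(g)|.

1

g(x) = 8 for all x, so 9 has no preimage and g is not surjective.
Since g is not surjective, we state |image(g)|: the image of g is {8}, which has 1 element.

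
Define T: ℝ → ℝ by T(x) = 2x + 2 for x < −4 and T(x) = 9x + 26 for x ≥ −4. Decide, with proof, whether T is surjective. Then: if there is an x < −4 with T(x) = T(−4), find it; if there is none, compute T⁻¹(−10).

Both pieces are strictly increasing (slopes 2 and 9), so each is injective on its own interval.
The left piece maps (−∞, −4) onto (−∞, −6); the right piece maps [−4, ∞) onto [−10, ∞).
The union (−∞, −6) ∪ [−10, ∞) covers ℝ, so T is surjective.
For the follow-up: the images overlap, so an x < −4 with T(x) = T(−4) exists. T(−4) = −10; solving 2x + 2 = −10 for x < −4 gives x = (−10 − 2)/2 = −6.

-6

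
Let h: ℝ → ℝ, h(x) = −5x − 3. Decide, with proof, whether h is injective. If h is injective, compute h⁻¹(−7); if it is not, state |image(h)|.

4/5

Suppose h(a) = h(b). Then −5a − 3 = −5b − 3, so −5a = −5b, therefore a = b.
Thus h is injective.
Since h is injective, we compute h⁻¹(−7) = (−7 + 3)/(−5) = 4/5.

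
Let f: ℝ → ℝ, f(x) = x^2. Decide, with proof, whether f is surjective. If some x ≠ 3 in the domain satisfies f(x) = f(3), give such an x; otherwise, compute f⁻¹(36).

Since 2 is even, x^2 ≥ 0 for all x ∈ ℝ, so −1 ∈ ℝ has no preimage. Thus f is not surjective.
For the follow-up, such an x exists: taking x = −3 ∈ ℝ gives f(−3) = 9 = f(3) with −3 ≠ 3.

-3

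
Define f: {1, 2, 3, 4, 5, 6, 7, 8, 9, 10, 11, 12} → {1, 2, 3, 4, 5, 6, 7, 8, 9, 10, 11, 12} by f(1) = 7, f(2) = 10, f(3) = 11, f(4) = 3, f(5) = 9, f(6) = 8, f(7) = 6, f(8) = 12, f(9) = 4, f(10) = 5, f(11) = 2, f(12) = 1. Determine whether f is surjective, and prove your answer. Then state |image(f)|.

Every element of the codomain has a preimage: 1 = f(12), 2 = f(11), 3 = f(4), 4 = f(9), 5 = f(10), 6 = f(7), 7 = f(1), 8 = f(6), 9 = f(5), 10 = f(2), 11 = f(3), 12 = f(8).
Thus f is surjective.
The image of f is {1, 2, 3, 4, 5, 6, 7, 8, 9, 10, 11, 12}, which has 12 elements.

12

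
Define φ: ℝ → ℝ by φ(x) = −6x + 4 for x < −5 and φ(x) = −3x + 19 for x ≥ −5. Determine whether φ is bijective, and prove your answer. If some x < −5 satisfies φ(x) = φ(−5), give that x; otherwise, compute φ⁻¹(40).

-6

Both pieces are strictly decreasing (slopes −6 and −3), so each is injective on its own interval.
The left piece maps (−∞, −5) onto (34, ∞); the right piece maps [−5, ∞) onto (−∞, 34].
Since 34 = 34, the images partition ℝ: φ is injective and surjective, hence bijective.
Because the two images are disjoint, no x < −5 has φ(x) = φ(−5), so we compute φ⁻¹(40): 40 lies in (34, ∞), so solve −6x + 4 = 40: x = (40 − 4)/(−6) = −6.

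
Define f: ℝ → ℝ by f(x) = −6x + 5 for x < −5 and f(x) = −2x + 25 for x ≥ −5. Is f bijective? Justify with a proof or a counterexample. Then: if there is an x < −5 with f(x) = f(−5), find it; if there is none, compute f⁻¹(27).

-1

Both pieces are strictly decreasing (slopes −6 and −2), so each is injective on its own interval.
The left piece maps (−∞, −5) onto (35, ∞); the right piece maps [−5, ∞) onto (−∞, 35].
Since 35 = 35, the images partition ℝ: f is injective and surjective, hence bijective.
Because the two images are disjoint, no x < −5 has f(x) = f(−5), so we compute f⁻¹(27): 27 lies in (−∞, 35], so solve −2x + 25 = 27: x = (27 − 25)/(−2) = −1.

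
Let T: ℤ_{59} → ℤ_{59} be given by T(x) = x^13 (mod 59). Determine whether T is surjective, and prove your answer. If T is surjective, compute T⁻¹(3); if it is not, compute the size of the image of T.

36

Since 59 is prime, the nonzero elements of ℤ_{59} form a cyclic group of order 58.
As gcd(13, 58) = 1, raising to the 13th power is a bijection on this group: if x_1^13 ≡ x_2^13 then (x_1x_2^{−1})^13 = 1, and the only element of order dividing gcd(13, 58) = 1 is 1, so x_1 = x_2.
With T(0) = 0 this makes T injective on all of ℤ_{59}, hence bijective (finite equal-size domain and codomain). In particular T is surjective.
Since T is surjective, we find the preimage of 3. The inverse of x ↦ x^13 on (ℤ_{59})^× is x ↦ x^9, because 13·9 = 117 = 2·58 + 1 ≡ 1 (mod 58) and x^{58} = 1 for x ≠ 0 (Fermat). So T⁻¹(3) = 3^9 mod 59.
Repeated squaring mod 59: 3^1 ≡ 3, 3^2 ≡ 3² = 9, 3^4 ≡ 9² = 81 ≡ 22, 3^8 ≡ 22² = 484 ≡ 12. Since 9 = 8 + 1, 3^9 ≡ 12·3: 12·3 = 36. So 3^9 ≡ 36 (mod 59).
Hence T⁻¹(3) = 36.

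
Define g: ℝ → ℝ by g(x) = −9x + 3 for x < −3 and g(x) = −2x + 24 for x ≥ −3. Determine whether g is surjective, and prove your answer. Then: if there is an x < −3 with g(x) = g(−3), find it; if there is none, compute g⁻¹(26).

-1

Both pieces are strictly decreasing (slopes −9 and −2), so each is injective on its own interval.
The left piece maps (−∞, −3) onto (30, ∞); the right piece maps [−3, ∞) onto (−∞, 30].
These images together cover ℝ, so g is surjective.
Because the two images are disjoint, no x < −3 has g(x) = g(−3), so we compute g⁻¹(26): 26 lies in (−∞, 30], so solve −2x + 24 = 26: x = (26 − 24)/(−2) = −1.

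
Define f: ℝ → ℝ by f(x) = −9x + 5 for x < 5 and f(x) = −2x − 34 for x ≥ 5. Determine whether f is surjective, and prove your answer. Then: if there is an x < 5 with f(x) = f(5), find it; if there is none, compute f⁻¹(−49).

Both pieces are strictly decreasing (slopes −9 and −2), so each is injective on its own interval.
The left piece maps (−∞, 5) onto (−40, ∞); the right piece maps [5, ∞) onto (−∞, −44].
The union (−40, ∞) ∪ (−∞, −44] omits the interval between −40 and −44; in particular −40 has no preimage. So f is not surjective.
Because the two images are disjoint, no x < 5 has f(x) = f(5), so we compute f⁻¹(−49): −49 lies in (−∞, −44], so solve −2x − 34 = −49: x = (−49 + 34)/(−2) = 15/2.

15/2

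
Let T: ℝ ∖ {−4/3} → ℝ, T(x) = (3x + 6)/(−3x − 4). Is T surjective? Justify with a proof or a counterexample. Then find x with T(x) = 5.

If T(x) = −1, cross-multiplying gives −3(3x + 6) = 3(−3x − 4), which simplifies to −18 = −12 — false.  So −1 has no preimage and T is not surjective.
Solving T(x) = 5: cross-multiplying gives 3x + 6 = 5(−3x − 4), which rearranges to 18x = −26, so x = −13/9.

-13/9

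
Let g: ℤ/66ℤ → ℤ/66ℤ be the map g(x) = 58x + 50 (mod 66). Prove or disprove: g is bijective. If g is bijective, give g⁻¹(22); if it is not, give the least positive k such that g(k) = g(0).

33

We have gcd(58, 66) = 2 > 1. Taking x_1 = 0 and x_2 = 33: g(0) = 50 and g(33) = 58·33 + 50 = 1964 ≡ 50 (mod 66).
So g(0) = g(33) while 0 ≠ 33, therefore g is not injective, hence not bijective.
Since g is not bijective, we find the least positive k with g(k) = g(0): this means 58k ≡ 0 (mod 66), i.e. 66 ∣ 58k. Since gcd(58, 66) = 2, dividing through by 2 this holds exactly when 33 ∣ 29k, and as gcd(29, 33) = 1, exactly when 33 ∣ k.
The smallest positive such k is 33.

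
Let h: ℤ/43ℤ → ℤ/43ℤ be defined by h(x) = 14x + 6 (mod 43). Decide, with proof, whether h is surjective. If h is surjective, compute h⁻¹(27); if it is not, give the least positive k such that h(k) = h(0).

23

Since gcd(14, 43) = 1, 14 is invertible modulo 43. Euclid's algorithm: 43 = 3·14 + 1; back-substituting gives 1 = 40·14 − 13·43, so 14⁻¹ ≡ 40 (mod 43).
For any y ∈ ℤ/43ℤ, x = 40(y − 6) mod 43 satisfies h(x) = 14·40(y − 6) + 6 ≡ y (since 14·40 ≡ 1 mod 43). So every y has a preimage.
So h is surjective.
Since h is surjective, we compute h⁻¹(27): solve 14x + 6 ≡ 27 (mod 43), i.e. 14x ≡ 21 (mod 43).
Multiplying by 14⁻¹ = 40 gives x ≡ 40·21 = 840 = 19·43 + 23 ≡ 23 (mod 43).
Check: h(23) = 14·23 + 6 = 328 = 7·43 + 27 ≡ 27 (mod 43).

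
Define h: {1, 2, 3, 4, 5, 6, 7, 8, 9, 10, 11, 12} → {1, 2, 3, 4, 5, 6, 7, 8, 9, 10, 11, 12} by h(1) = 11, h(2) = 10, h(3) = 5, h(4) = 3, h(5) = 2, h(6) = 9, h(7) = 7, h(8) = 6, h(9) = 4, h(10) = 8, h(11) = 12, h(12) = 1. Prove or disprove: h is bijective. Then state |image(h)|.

12

The values 11, 10, 5, 3, 2, 9, 7, 6, 4, 8, 12, 1 are a permutation of {1, 2, 3, 4, 5, 6, 7, 8, 9, 10, 11, 12}: each element appears exactly once.
So h is injective and surjective, hence bijective.
The image of h is {1, 2, 3, 4, 5, 6, 7, 8, 9, 10, 11, 12}, which has 12 elements.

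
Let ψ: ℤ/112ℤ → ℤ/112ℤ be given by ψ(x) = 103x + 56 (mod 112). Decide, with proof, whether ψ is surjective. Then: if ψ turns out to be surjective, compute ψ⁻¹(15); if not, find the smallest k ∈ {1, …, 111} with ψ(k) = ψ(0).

By definition, ψ is surjective if every y in the codomain equals ψ(x) for some x in the domain.
Since gcd(103, 112) = 1, 103 is invertible modulo 112. Euclid's algorithm: 112 = 1·103 + 9, 103 = 11·9 + 4, 9 = 2·4 + 1; back-substituting gives 1 = 87·103 − 80·112, so 103⁻¹ ≡ 87 (mod 112).
Then y ↦ 87(y − 56) is a two-sided inverse to ψ, so every y ∈ ℤ/112ℤ has a preimage.
So ψ is surjective.
Since ψ is surjective, we find ψ⁻¹(15): we need 103x ≡ 15 − 56 ≡ 71 (mod 112). Using 103⁻¹ = 87: x ≡ 87·71 = 6177 = 55·112 + 17, so x = 17.
Check: ψ(17) = 103·17 + 56 = 1807 = 16·112 + 15 ≡ 15 (mod 112).

17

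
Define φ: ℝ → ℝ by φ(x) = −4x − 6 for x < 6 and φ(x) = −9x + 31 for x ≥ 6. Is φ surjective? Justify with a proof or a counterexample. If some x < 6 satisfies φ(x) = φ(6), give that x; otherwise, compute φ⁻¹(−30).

Both pieces are strictly decreasing (slopes −4 and −9), so each is injective on its own interval.
The left piece maps (−∞, 6) onto (−30, ∞); the right piece maps [6, ∞) onto (−∞, −23].
The union (−30, ∞) ∪ (−∞, −23] covers ℝ, so φ is surjective.
For the follow-up: the images overlap, so an x < 6 with φ(x) = φ(6) exists. φ(6) = −23; solving −4x − 6 = −23 for x < 6 gives x = (−23 + 6)/(−4) = 17/4.

17/4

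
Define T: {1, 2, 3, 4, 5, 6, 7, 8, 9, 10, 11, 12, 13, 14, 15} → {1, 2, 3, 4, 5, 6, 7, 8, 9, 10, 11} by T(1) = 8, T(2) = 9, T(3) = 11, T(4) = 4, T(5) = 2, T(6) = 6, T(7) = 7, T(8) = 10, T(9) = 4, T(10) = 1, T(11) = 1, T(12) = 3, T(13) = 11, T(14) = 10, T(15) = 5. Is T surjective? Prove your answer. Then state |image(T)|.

11

Every element of the codomain has a preimage: 1 = T(10), 2 = T(5), 3 = T(12), 4 = T(4), 5 = T(15), 6 = T(6), 7 = T(7), 8 = T(1), 9 = T(2), 10 = T(8), 11 = T(3).
Hence T is surjective.
The image of T is {1, 2, 3, 4, 5, 6, 7, 8, 9, 10, 11}, which has 11 elements.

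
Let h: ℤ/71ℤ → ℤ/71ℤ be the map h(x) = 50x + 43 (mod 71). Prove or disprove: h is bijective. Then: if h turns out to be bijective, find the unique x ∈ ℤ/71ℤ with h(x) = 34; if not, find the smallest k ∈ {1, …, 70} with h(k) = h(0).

By definition, h is injective when h(u) = h(v) forces u = v.
Suppose h(u) = h(v) in ℤ/71ℤ. Then 50u + 43 ≡ 50v + 43 (mod 71), therefore 50(u − v) ≡ 0 (mod 71).
Since gcd(50, 71) = 1, 50 is invertible modulo 71, therefore u − v ≡ 0 (mod 71), i.e. u = v.
We now compute 50⁻¹ mod 71 explicitly. Euclid's algorithm: 71 = 1·50 + 21, 50 = 2·21 + 8, 21 = 2·8 + 5, 8 = 1·5 + 3, 5 = 1·3 + 2, 3 = 1·2 + 1; back-substituting gives 1 = 27·50 − 19·71, so 50⁻¹ ≡ 27 (mod 71).
For any y ∈ ℤ/71ℤ, x = 27(y − 43) mod 71 satisfies h(x) = 50·27(y − 43) + 43 ≡ y (since 50·27 ≡ 1 mod 71). So every y has a preimage.
Hence h is bijective.
Since h is bijective, we compute h⁻¹(34): solve 50x + 43 ≡ 34 (mod 71), i.e. 50x ≡ 62 (mod 71).
Multiplying by 50⁻¹ = 27 gives x ≡ 27·62 = 1674 = 23·71 + 41 ≡ 41 (mod 71).
Check: h(41) = 50·41 + 43 = 2093 = 29·71 + 34 ≡ 34 (mod 71).

41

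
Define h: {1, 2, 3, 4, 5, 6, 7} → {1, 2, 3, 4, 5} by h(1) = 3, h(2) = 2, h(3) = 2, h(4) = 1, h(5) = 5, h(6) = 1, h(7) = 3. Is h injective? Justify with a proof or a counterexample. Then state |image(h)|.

h(2) = 2 = h(3) with 2 ≠ 3, so h is not injective.
The image of h is {1, 2, 3, 5}, which has 4 elements.

4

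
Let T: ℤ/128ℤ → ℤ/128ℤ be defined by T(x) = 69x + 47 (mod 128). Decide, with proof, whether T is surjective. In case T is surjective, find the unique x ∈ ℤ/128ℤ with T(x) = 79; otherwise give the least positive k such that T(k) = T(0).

Recall: T is surjective if every y in the codomain equals T(x) for some x in the domain.
Since gcd(69, 128) = 1, 69 is invertible modulo 128. Euclid's algorithm: 128 = 1·69 + 59, 69 = 1·59 + 10, 59 = 5·10 + 9, 10 = 1·9 + 1; back-substituting gives 1 = 13·69 − 7·128, so 69⁻¹ ≡ 13 (mod 128).
For any y ∈ ℤ/128ℤ, x = 13(y − 47) mod 128 satisfies T(x) = 69·13(y − 47) + 47 ≡ y (since 69·13 ≡ 1 mod 128). So every y has a preimage.
Thus T is surjective.
Since T is surjective, we compute T⁻¹(79): solve 69x + 47 ≡ 79 (mod 128), i.e. 69x ≡ 32 (mod 128).
Multiplying by 69⁻¹ = 13 gives x ≡ 13·32 = 416 = 3·128 + 32 ≡ 32 (mod 128).
Check: T(32) = 69·32 + 47 = 2255 = 17·128 + 79 ≡ 79 (mod 128).

32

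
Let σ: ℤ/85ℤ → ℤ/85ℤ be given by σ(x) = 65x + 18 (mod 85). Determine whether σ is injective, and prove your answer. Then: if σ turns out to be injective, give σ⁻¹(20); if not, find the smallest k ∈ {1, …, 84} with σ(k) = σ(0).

17

By definition, σ is injective if σ(a) = σ(b) implies a = b.
We have gcd(65, 85) = 5 > 1. Taking a = 0 and b = 17: σ(0) = 18 and σ(17) = 65·17 + 18 = 1123 ≡ 18 (mod 85).
So σ(0) = σ(17) while 0 ≠ 17, thus σ is not injective.
Since σ is not injective, we find the least positive k with σ(k) = σ(0): this means 65k ≡ 0 (mod 85), i.e. 85 ∣ 65k. Since gcd(65, 85) = 5, dividing through by 5 this holds exactly when 17 ∣ 13k, and as gcd(13, 17) = 1, exactly when 17 ∣ k.
The smallest positive such k is 17.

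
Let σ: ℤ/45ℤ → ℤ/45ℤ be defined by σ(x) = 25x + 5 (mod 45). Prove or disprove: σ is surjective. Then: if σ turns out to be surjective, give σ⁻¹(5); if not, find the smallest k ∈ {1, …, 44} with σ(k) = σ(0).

9

Since gcd(25, 45) = 5, we have 25x ≡ 0 (mod 5) for all x, so σ(x) ≡ 0 (mod 5).
But 1 ≢ 0 (mod 5), so 1 ∈ ℤ/45ℤ has no preimage. Thus σ is not surjective.
Since σ is not surjective, we find the least positive k with σ(k) = σ(0): this means 25k ≡ 0 (mod 45), i.e. 45 ∣ 25k. Since gcd(25, 45) = 5, dividing through by 5 this holds exactly when 9 ∣ 5k, and as gcd(5, 9) = 1, exactly when 9 ∣ k.
The smallest positive such k is 9.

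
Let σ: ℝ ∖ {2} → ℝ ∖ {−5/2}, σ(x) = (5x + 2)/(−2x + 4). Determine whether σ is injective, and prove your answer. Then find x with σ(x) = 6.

Suppose σ(a) = σ(b). Cross-multiplying: (5a + 2)(−2b + 4) = (5b + 2)(−2a + 4).
Expanding both sides and cancelling the symmetric terms leaves 24·(a − b) = 0. Since 24 ≠ 0, a = b. So σ is injective.
Solving σ(x) = 6: cross-multiplying gives 5x + 2 = 6(−2x + 4), which rearranges to 17x = 22, so x = 22/17.

22/17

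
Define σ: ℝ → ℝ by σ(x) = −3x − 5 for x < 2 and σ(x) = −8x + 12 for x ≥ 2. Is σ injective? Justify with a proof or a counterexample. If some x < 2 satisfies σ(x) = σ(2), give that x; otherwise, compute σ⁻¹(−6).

Both pieces are strictly decreasing (slopes −3 and −8), so each is injective on its own interval.
The left piece maps (−∞, 2) onto (−11, ∞); the right piece maps [2, ∞) onto (−∞, −4].
These images overlap. In particular σ(2) = −4 (right piece), and solving −3x − 5 = −4 on the left piece gives x = −1/3 < 2.
So σ(−1/3) = σ(2) with −1/3 ≠ 2, and σ is not injective. This x = −1/3 is the requested value below 2.

-1/3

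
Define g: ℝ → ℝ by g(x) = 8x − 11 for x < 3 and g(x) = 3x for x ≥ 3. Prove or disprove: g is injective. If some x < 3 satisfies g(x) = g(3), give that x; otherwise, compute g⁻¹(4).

5/2

Both pieces are strictly increasing (slopes 8 and 3), so each is injective on its own interval.
The left piece maps (−∞, 3) onto (−∞, 13); the right piece maps [3, ∞) onto [9, ∞).
These images overlap. In particular g(3) = 9 (right piece), and solving 8x − 11 = 9 on the left piece gives x = 5/2 < 3.
So g(5/2) = g(3) with 5/2 ≠ 3, and g is not injective. This x = 5/2 is the requested value below 3.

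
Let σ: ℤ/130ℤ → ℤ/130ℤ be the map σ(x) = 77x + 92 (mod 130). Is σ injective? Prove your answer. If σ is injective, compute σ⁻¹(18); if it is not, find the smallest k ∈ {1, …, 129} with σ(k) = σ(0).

48

If σ(a) = σ(b), then 77a ≡ 77b (mod 130). Because gcd(77, 130) = 1, we may cancel 77 to get a ≡ b (mod 130).
Thus σ is injective.
We now compute 77⁻¹ mod 130 explicitly. Euclid's algorithm: 130 = 1·77 + 53, 77 = 1·53 + 24, 53 = 2·24 + 5, 24 = 4·5 + 4, 5 = 1·4 + 1; back-substituting gives 1 = 103·77 − 61·130, so 77⁻¹ ≡ 103 (mod 130).
Since σ is injective, we compute σ⁻¹(18): solve 77x + 92 ≡ 18 (mod 130), i.e. 77x ≡ 56 (mod 130).
Multiplying by 77⁻¹ = 103 gives x ≡ 103·56 = 5768 = 44·130 + 48 ≡ 48 (mod 130).
Check: σ(48) = 77·48 + 92 = 3788 = 29·130 + 18 ≡ 18 (mod 130).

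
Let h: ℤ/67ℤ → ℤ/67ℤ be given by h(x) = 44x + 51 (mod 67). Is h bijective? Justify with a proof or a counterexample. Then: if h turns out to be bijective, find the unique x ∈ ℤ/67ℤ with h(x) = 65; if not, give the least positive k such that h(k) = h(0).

If h(u) = h(v), then 44u ≡ 44v (mod 67). Because gcd(44, 67) = 1, we may cancel 44 to get u ≡ v (mod 67).
We now compute 44⁻¹ mod 67 explicitly. Euclid's algorithm: 67 = 1·44 + 23, 44 = 1·23 + 21, 23 = 1·21 + 2, 21 = 10·2 + 1; back-substituting gives 1 = 32·44 − 21·67, so 44⁻¹ ≡ 32 (mod 67).
For any y ∈ ℤ/67ℤ, x = 32(y − 51) mod 67 satisfies h(x) = 44·32(y − 51) + 51 ≡ y (since 44·32 ≡ 1 mod 67). So every y has a preimage.
Hence h is bijective.
Since h is bijective, we find h⁻¹(65): we need 44x ≡ 65 − 51 ≡ 14 (mod 67). Using 44⁻¹ = 32: x ≡ 32·14 = 448 = 6·67 + 46, so x = 46.
Check: h(46) = 44·46 + 51 = 2075 = 30·67 + 65 ≡ 65 (mod 67).

46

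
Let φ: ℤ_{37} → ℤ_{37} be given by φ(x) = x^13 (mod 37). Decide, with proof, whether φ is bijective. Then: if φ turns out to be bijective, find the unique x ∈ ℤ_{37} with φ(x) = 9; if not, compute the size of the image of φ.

Since 37 is prime, the nonzero elements of ℤ_{37} form a cyclic group of order 36.
As gcd(13, 36) = 1, raising to the 13th power is a bijection on this group: if u^13 ≡ v^13 then (uv^{−1})^13 = 1, and the only element of order dividing gcd(13, 36) = 1 is 1, so u = v.
With φ(0) = 0 this makes φ injective on all of ℤ_{37}, hence bijective (finite equal-size domain and codomain). In particular φ is bijective.
Since φ is bijective, we find the preimage of 9. The inverse of x ↦ x^13 on (ℤ_{37})^× is x ↦ x^25, because 13·25 = 325 = 9·36 + 1 ≡ 1 (mod 36) and x^{36} = 1 for x ≠ 0 (Fermat). So φ⁻¹(9) = 9^25 mod 37.
Repeated squaring mod 37: 9^1 ≡ 9, 9^2 ≡ 9² = 81 ≡ 7, 9^4 ≡ 7² = 49 ≡ 12, 9^8 ≡ 12² = 144 ≡ 33, 9^16 ≡ 33² = 1089 ≡ 16. Since 25 = 16 + 8 + 1, 9^25 ≡ 16·33·9: 16·33 = 528 ≡ 10, then 10·9 = 90 ≡ 16. So 9^25 ≡ 16 (mod 37).
Hence φ⁻¹(9) = 16.

16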